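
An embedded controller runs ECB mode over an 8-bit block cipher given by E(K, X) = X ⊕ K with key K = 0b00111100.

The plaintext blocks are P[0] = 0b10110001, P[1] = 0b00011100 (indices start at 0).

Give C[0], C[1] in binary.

ECB encryption: C_i = E(K, P_i).
C[0]: E(K, 0b10110001) = 0b10001101.
C[1]: E(K, 0b00011100) = 0b00100000.

C[0] = 0b10001101, C[1] = 0b00100000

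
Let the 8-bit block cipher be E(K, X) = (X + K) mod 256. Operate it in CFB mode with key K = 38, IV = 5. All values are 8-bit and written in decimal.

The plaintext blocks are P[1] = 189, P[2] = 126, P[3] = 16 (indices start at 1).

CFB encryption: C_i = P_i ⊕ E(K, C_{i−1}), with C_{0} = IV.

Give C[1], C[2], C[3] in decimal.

C[1] = 150, C[2] = 194, C[3] = 248

C[1]: E(K, 5) = 43; 189 ⊕ 43 = 150.
C[2]: E(K, 150) = 188; 126 ⊕ 188 = 194.
C[3]: E(K, 194) = 232; 16 ⊕ 232 = 248.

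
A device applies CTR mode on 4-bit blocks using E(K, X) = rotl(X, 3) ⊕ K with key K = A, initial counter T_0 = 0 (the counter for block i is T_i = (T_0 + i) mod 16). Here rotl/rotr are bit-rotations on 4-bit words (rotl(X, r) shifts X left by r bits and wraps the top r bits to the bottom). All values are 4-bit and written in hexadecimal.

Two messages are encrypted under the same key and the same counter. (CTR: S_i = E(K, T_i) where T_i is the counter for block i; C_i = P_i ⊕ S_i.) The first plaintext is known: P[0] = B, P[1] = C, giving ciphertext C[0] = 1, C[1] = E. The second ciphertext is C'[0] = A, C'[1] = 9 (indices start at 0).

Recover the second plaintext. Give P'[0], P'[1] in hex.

P'[0] = 0, P'[1] = B

In CTR with a reused counter, both messages share the same keystream S_i, so C_i ⊕ C'_i = P_i ⊕ P'_i and thus P'_i = P_i ⊕ C_i ⊕ C'_i.
P'[0]: B ⊕ 1 ⊕ A = 0.
P'[1]: C ⊕ E ⊕ 9 = B.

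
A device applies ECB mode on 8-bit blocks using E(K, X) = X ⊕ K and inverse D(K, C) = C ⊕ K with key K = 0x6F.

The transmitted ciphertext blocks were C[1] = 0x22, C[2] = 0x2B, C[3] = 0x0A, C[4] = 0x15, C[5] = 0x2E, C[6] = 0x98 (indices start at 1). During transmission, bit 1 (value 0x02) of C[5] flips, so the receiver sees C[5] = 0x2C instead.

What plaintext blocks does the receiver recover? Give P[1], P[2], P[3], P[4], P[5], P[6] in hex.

P[1] = 0x4D, P[2] = 0x44, P[3] = 0x65, P[4] = 0x7A, P[5] = 0x43, P[6] = 0xF7

ECB decryption: P_i = D(K, C_i).
Only C[5] changed, to 0x2C. In ECB, a change in C_i affects only P_i. Decrypting the received ciphertext:
P[1]: D(K, 0x22) = 0x4D.
P[2]: D(K, 0x2B) = 0x44.
P[3]: D(K, 0x0A) = 0x65.
P[4]: D(K, 0x15) = 0x7A.
P[5]: D(K, 0x2C) = 0x43.
P[6]: D(K, 0x98) = 0xF7.
Blocks that differ from the original plaintext: P[5].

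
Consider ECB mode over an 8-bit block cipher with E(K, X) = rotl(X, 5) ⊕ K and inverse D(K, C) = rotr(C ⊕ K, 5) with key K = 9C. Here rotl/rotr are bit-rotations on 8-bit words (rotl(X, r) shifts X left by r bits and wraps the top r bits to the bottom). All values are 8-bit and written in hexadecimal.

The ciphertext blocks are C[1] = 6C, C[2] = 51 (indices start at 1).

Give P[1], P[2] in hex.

ECB decryption: P_i = D(K, C_i).
P[1]: D(K, 6C) = 87.
P[2]: D(K, 51) = 6E.

P[1] = 87, P[2] = 6E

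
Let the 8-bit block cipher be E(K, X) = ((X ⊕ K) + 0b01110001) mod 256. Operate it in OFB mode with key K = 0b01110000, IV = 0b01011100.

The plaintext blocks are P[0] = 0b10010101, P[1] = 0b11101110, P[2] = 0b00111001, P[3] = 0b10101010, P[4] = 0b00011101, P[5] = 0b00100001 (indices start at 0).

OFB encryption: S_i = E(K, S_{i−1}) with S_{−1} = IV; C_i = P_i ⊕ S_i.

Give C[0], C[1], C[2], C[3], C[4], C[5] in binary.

C[0] = 0b00001000, C[1] = 0b10110000, C[2] = 0b10100110, C[3] = 0b11001010, C[4] = 0b10011100, C[5] = 0b01000011

C[0]: S = E(K, 0b01011100) = 0b10011101; 0b10010101 ⊕ 0b10011101 = 0b00001000.
C[1]: S = E(K, 0b10011101) = 0b01011110; 0b11101110 ⊕ 0b01011110 = 0b10110000.
C[2]: S = E(K, 0b01011110) = 0b10011111; 0b00111001 ⊕ 0b10011111 = 0b10100110.
C[3]: S = E(K, 0b10011111) = 0b01100000; 0b10101010 ⊕ 0b01100000 = 0b11001010.
C[4]: S = E(K, 0b01100000) = 0b10000001; 0b00011101 ⊕ 0b10000001 = 0b10011100.
C[5]: S = E(K, 0b10000001) = 0b01100010; 0b00100001 ⊕ 0b01100010 = 0b01000011.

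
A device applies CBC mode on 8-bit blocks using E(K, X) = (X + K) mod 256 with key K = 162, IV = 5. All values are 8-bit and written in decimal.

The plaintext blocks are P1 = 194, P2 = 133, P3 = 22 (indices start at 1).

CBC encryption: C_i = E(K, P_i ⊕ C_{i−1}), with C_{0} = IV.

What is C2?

C2 = 142

C1: P1 ⊕ 5 = 199; E(K, 199) = 105.
C2: P2 ⊕ 105 = 236; E(K, 236) = 142.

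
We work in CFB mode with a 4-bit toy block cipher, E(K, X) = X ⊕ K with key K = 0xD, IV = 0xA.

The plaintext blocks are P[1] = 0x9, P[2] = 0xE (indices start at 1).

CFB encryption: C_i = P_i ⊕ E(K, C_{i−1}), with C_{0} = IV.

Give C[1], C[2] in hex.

C[1]: E(K, 0xA) = 0x7; 0x9 ⊕ 0x7 = 0xE.
C[2]: E(K, 0xE) = 0x3; 0xE ⊕ 0x3 = 0xD.

C[1] = 0xE, C[2] = 0xD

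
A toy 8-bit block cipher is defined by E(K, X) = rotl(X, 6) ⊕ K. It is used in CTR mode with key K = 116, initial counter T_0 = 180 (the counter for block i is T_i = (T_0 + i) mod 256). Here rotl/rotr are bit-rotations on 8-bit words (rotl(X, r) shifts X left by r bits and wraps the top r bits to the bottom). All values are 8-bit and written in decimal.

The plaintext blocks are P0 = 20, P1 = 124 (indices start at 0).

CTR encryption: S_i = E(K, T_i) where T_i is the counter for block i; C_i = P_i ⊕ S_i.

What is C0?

C0 = 77

C0: T = 180, S = E(K, T) = 89; 20 ⊕ 89 = 77.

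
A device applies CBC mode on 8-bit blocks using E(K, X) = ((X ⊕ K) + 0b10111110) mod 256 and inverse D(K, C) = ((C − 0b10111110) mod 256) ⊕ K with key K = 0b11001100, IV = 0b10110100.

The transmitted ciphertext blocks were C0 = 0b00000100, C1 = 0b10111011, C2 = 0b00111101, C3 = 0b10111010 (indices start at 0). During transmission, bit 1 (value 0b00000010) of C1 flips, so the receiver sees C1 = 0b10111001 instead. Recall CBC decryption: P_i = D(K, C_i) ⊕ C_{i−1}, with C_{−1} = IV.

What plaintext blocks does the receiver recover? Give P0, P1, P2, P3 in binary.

P0 = 0b00111110, P1 = 0b00110011, P2 = 0b00001010, P3 = 0b00001101

Only C1 changed, to 0b10111001. In CBC, a change in C_i garbles P_i and flips the same bit in P_{i+1}. Decrypting the received ciphertext:
P0: D(K, 0b00000100) = 0b10001010; 0b10001010 ⊕ 0b10110100 = 0b00111110.
P1: D(K, 0b10111001) = 0b00110111; 0b00110111 ⊕ 0b00000100 = 0b00110011.
P2: D(K, 0b00111101) = 0b10110011; 0b10110011 ⊕ 0b10111001 = 0b00001010.
P3: D(K, 0b10111010) = 0b00110000; 0b00110000 ⊕ 0b00111101 = 0b00001101.
Blocks that differ from the original plaintext: P1, P2.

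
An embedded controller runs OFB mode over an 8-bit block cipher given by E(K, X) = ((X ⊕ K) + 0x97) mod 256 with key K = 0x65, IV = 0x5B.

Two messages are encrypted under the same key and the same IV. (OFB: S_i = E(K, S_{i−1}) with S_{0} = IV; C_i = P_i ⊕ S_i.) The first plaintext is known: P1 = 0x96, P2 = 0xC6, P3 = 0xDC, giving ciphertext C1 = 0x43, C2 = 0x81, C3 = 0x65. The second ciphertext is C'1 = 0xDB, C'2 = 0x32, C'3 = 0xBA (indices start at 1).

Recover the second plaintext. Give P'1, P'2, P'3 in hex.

In OFB with a reused IV, both messages share the same keystream S_i, so C_i ⊕ C'_i = P_i ⊕ P'_i and thus P'_i = P_i ⊕ C_i ⊕ C'_i.
P'1: 0x96 ⊕ 0x43 ⊕ 0xDB = 0x0E.
P'2: 0xC6 ⊕ 0x81 ⊕ 0x32 = 0x75.
P'3: 0xDC ⊕ 0x65 ⊕ 0xBA = 0x03.

P'1 = 0x0E, P'2 = 0x75, P'3 = 0x03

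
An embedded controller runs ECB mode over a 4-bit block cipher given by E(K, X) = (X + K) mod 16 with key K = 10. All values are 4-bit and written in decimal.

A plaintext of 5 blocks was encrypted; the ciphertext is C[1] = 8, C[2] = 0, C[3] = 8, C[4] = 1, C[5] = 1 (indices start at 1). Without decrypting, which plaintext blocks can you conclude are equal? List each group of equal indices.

ECB encrypts each block independently with the same key, so equal ciphertext blocks imply equal plaintext blocks.
C[1] = C[3] = 8, so P[1] = P[3].
C[4] = C[5] = 1, so P[4] = P[5].

P[1] = P[3]; P[4] = P[5]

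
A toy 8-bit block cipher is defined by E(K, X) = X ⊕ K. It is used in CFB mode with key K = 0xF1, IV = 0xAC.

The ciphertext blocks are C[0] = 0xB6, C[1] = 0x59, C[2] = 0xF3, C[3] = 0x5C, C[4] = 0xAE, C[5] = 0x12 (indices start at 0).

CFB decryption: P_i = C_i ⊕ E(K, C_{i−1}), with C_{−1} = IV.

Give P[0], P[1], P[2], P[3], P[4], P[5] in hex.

P[0] = 0xEB, P[1] = 0x1E, P[2] = 0x5B, P[3] = 0x5E, P[4] = 0x03, P[5] = 0x4D

P[0]: E(K, 0xAC) = 0x5D; 0xB6 ⊕ 0x5D = 0xEB.
P[1]: E(K, 0xB6) = 0x47; 0x59 ⊕ 0x47 = 0x1E.
P[2]: E(K, 0x59) = 0xA8; 0xF3 ⊕ 0xA8 = 0x5B.
P[3]: E(K, 0xF3) = 0x02; 0x5C ⊕ 0x02 = 0x5E.
P[4]: E(K, 0x5C) = 0xAD; 0xAE ⊕ 0xAD = 0x03.
P[5]: E(K, 0xAE) = 0x5F; 0x12 ⊕ 0x5F = 0x4D.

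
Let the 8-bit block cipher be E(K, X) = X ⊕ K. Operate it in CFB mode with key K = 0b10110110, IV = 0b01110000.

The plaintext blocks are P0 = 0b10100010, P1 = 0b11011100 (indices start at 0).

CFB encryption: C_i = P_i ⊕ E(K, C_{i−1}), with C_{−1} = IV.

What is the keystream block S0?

0b11000110

C0: E(K, 0b01110000) = 0b11000110; 0b10100010 ⊕ 0b11000110 = 0b01100100.
So S0 = 0b11000110.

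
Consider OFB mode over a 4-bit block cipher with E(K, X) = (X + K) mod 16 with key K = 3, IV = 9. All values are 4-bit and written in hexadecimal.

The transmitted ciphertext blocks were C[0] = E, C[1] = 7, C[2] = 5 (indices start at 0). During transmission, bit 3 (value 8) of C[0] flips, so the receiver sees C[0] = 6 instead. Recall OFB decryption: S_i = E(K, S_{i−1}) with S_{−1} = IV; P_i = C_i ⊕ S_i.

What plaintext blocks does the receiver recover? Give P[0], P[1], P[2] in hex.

P[0] = A, P[1] = 8, P[2] = 7

Only C[0] changed, to 6. In OFB, a change in C_i flips the same bit in P_i only; the keystream is unaffected. Decrypting the received ciphertext:
P[0]: S = E(K, 9) = C; 6 ⊕ C = A.
P[1]: S = E(K, C) = F; 7 ⊕ F = 8.
P[2]: S = E(K, F) = 2; 5 ⊕ 2 = 7.
Blocks that differ from the original plaintext: P[0].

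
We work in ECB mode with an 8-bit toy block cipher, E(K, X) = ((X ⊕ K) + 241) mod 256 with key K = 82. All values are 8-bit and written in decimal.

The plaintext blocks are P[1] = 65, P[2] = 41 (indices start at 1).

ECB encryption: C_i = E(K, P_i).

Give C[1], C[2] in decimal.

C[1] = 4, C[2] = 108

C[1]: E(K, 65) = 4.
C[2]: E(K, 41) = 108.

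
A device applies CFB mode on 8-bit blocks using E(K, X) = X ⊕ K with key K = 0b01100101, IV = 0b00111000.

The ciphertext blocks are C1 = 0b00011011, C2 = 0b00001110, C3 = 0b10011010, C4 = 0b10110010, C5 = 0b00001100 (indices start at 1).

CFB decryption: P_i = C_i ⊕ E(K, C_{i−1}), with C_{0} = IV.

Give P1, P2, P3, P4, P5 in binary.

P1: E(K, 0b00111000) = 0b01011101; 0b00011011 ⊕ 0b01011101 = 0b01000110.
P2: E(K, 0b00011011) = 0b01111110; 0b00001110 ⊕ 0b01111110 = 0b01110000.
P3: E(K, 0b00001110) = 0b01101011; 0b10011010 ⊕ 0b01101011 = 0b11110001.
P4: E(K, 0b10011010) = 0b11111111; 0b10110010 ⊕ 0b11111111 = 0b01001101.
P5: E(K, 0b10110010) = 0b11010111; 0b00001100 ⊕ 0b11010111 = 0b11011011.

P1 = 0b01000110, P2 = 0b01110000, P3 = 0b11110001, P4 = 0b01001101, P5 = 0b11011011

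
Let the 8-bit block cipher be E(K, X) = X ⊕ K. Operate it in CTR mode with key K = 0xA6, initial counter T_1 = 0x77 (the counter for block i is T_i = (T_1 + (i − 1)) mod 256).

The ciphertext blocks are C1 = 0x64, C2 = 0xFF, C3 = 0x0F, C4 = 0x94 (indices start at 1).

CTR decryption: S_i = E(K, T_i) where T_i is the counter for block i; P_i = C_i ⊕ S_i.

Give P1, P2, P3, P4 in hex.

P1 = 0xB5, P2 = 0x21, P3 = 0xD0, P4 = 0x48

P1: T = 0x77, S = E(K, T) = 0xD1; 0x64 ⊕ 0xD1 = 0xB5.
P2: T = 0x78, S = E(K, T) = 0xDE; 0xFF ⊕ 0xDE = 0x21.
P3: T = 0x79, S = E(K, T) = 0xDF; 0x0F ⊕ 0xDF = 0xD0.
P4: T = 0x7A, S = E(K, T) = 0xDC; 0x94 ⊕ 0xDC = 0x48.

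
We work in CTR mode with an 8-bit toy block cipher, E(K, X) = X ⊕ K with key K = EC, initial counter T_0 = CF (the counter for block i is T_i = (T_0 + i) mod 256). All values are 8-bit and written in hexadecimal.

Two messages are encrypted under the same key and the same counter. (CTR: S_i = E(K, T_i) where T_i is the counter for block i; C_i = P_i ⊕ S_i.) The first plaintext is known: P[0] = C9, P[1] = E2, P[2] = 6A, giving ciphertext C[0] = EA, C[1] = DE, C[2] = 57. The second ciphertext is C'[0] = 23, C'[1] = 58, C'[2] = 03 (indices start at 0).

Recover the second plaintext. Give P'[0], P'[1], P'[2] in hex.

P'[0] = 00, P'[1] = 64, P'[2] = 3E

In CTR with a reused counter, both messages share the same keystream S_i, so C_i ⊕ C'_i = P_i ⊕ P'_i and thus P'_i = P_i ⊕ C_i ⊕ C'_i.
P'[0]: C9 ⊕ EA ⊕ 23 = 00.
P'[1]: E2 ⊕ DE ⊕ 58 = 64.
P'[2]: 6A ⊕ 57 ⊕ 03 = 3E.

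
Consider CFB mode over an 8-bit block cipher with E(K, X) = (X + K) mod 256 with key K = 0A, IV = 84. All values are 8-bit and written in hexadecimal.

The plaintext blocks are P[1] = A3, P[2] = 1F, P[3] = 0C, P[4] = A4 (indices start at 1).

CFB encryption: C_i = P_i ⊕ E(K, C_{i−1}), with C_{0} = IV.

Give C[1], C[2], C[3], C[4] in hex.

C[1] = 2D, C[2] = 28, C[3] = 3E, C[4] = EC

C[1]: E(K, 84) = 8E; A3 ⊕ 8E = 2D.
C[2]: E(K, 2D) = 37; 1F ⊕ 37 = 28.
C[3]: E(K, 28) = 32; 0C ⊕ 32 = 3E.
C[4]: E(K, 3E) = 48; A4 ⊕ 48 = EC.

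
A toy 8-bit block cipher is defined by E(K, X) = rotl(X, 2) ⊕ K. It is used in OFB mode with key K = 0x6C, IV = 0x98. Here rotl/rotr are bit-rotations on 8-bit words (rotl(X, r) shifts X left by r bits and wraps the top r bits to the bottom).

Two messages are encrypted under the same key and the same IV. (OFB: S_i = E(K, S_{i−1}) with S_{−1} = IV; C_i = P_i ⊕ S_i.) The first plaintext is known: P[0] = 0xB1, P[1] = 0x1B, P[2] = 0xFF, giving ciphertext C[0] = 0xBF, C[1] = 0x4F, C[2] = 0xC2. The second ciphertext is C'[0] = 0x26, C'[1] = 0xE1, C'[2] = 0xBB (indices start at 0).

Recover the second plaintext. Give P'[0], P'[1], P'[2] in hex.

In OFB with a reused IV, both messages share the same keystream S_i, so C_i ⊕ C'_i = P_i ⊕ P'_i and thus P'_i = P_i ⊕ C_i ⊕ C'_i.
P'[0]: 0xB1 ⊕ 0xBF ⊕ 0x26 = 0x28.
P'[1]: 0x1B ⊕ 0x4F ⊕ 0xE1 = 0xB5.
P'[2]: 0xFF ⊕ 0xC2 ⊕ 0xBB = 0x86.

P'[0] = 0x28, P'[1] = 0xB5, P'[2] = 0x86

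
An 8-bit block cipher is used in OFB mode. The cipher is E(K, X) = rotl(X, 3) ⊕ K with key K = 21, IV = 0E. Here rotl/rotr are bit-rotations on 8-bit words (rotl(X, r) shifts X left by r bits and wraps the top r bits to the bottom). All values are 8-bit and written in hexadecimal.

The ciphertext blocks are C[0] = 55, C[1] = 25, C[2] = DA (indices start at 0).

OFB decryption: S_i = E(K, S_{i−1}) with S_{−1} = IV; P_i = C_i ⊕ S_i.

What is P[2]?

P[0]: S = E(K, 0E) = 51; 55 ⊕ 51 = 04.
P[1]: S = E(K, 51) = AB; 25 ⊕ AB = 8E.
P[2]: S = E(K, AB) = 7C; DA ⊕ 7C = A6.

P[2] = A6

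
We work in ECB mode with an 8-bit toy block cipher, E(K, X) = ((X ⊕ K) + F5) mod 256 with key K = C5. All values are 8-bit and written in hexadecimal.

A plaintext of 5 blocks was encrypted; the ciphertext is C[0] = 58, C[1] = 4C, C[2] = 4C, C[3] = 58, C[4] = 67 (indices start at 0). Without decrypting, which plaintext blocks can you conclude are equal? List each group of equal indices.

P[0] = P[3]; P[1] = P[2]

ECB encrypts each block independently with the same key, so equal ciphertext blocks imply equal plaintext blocks.
C[0] = C[3] = 58, so P[0] = P[3].
C[1] = C[2] = 4C, so P[1] = P[2].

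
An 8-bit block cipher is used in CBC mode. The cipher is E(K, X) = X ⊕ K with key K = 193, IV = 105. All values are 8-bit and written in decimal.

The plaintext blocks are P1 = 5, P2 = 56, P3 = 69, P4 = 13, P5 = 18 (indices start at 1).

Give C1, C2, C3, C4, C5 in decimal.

C1 = 173, C2 = 84, C3 = 208, C4 = 28, C5 = 207

CBC encryption: C_i = E(K, P_i ⊕ C_{i−1}), with C_{0} = IV.
C1: P1 ⊕ 105 = 108; E(K, 108) = 173.
C2: P2 ⊕ 173 = 149; E(K, 149) = 84.
C3: P3 ⊕ 84 = 17; E(K, 17) = 208.
C4: P4 ⊕ 208 = 221; E(K, 221) = 28.
C5: P5 ⊕ 28 = 14; E(K, 14) = 207.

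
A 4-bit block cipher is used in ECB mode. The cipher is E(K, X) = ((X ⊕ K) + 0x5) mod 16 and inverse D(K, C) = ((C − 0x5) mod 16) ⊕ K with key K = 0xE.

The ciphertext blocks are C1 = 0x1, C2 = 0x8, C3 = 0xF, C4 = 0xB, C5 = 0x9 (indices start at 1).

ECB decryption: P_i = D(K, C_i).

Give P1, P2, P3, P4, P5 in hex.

P1: D(K, 0x1) = 0x2.
P2: D(K, 0x8) = 0xD.
P3: D(K, 0xF) = 0x4.
P4: D(K, 0xB) = 0x8.
P5: D(K, 0x9) = 0xA.

P1 = 0x2, P2 = 0xD, P3 = 0x4, P4 = 0x8, P5 = 0xA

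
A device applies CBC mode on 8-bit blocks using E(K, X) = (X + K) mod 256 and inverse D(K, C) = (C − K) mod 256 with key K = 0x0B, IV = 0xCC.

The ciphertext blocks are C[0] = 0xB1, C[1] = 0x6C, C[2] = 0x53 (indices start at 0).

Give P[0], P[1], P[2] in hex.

P[0] = 0x6A, P[1] = 0xD0, P[2] = 0x24

CBC decryption: P_i = D(K, C_i) ⊕ C_{i−1}, with C_{−1} = IV.
P[0]: D(K, 0xB1) = 0xA6; 0xA6 ⊕ 0xCC = 0x6A.
P[1]: D(K, 0x6C) = 0x61; 0x61 ⊕ 0xB1 = 0xD0.
P[2]: D(K, 0x53) = 0x48; 0x48 ⊕ 0x6C = 0x24.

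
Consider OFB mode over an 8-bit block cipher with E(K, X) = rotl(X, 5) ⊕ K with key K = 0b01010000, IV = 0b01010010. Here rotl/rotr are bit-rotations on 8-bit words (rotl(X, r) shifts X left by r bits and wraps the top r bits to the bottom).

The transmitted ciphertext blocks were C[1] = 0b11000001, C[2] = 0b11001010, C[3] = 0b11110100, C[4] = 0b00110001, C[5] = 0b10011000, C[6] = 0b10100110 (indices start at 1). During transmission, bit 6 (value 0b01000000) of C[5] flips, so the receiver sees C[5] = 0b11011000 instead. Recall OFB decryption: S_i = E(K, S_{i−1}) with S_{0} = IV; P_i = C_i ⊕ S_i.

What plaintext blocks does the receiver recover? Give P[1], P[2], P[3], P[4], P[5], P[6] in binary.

Only C[5] changed, to 0b11011000. In OFB, a change in C_i flips the same bit in P_i only; the keystream is unaffected. Decrypting the received ciphertext:
P[1]: S = E(K, 0b01010010) = 0b00011010; 0b11000001 ⊕ 0b00011010 = 0b11011011.
P[2]: S = E(K, 0b00011010) = 0b00010011; 0b11001010 ⊕ 0b00010011 = 0b11011001.
P[3]: S = E(K, 0b00010011) = 0b00110010; 0b11110100 ⊕ 0b00110010 = 0b11000110.
P[4]: S = E(K, 0b00110010) = 0b00010110; 0b00110001 ⊕ 0b00010110 = 0b00100111.
P[5]: S = E(K, 0b00010110) = 0b10010010; 0b11011000 ⊕ 0b10010010 = 0b01001010.
P[6]: S = E(K, 0b10010010) = 0b00000010; 0b10100110 ⊕ 0b00000010 = 0b10100100.
Blocks that differ from the original plaintext: P[5].

P[1] = 0b11011011, P[2] = 0b11011001, P[3] = 0b11000110, P[4] = 0b00100111, P[5] = 0b01001010, P[6] = 0b10100100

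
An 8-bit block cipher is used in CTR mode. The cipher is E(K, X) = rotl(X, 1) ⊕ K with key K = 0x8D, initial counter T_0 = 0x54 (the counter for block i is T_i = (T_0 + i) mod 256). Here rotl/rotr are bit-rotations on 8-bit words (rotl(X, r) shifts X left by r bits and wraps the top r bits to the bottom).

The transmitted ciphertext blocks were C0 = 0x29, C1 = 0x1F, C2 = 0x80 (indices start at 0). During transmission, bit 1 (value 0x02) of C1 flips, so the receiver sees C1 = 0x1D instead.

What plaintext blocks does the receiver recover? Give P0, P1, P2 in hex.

P0 = 0x0C, P1 = 0x3A, P2 = 0xA1

CTR decryption: S_i = E(K, T_i) where T_i is the counter for block i; P_i = C_i ⊕ S_i.
Only C1 changed, to 0x1D. In CTR, a change in C_i flips the same bit in P_i only; the keystream is unaffected. Decrypting the received ciphertext:
P0: T = 0x54, S = E(K, T) = 0x25; 0x29 ⊕ 0x25 = 0x0C.
P1: T = 0x55, S = E(K, T) = 0x27; 0x1D ⊕ 0x27 = 0x3A.
P2: T = 0x56, S = E(K, T) = 0x21; 0x80 ⊕ 0x21 = 0xA1.
Blocks that differ from the original plaintext: P1.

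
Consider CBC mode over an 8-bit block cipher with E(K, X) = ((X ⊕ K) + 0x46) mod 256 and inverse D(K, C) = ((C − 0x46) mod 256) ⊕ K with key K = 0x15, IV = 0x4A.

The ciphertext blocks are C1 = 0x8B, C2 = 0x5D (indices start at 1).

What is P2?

CBC decryption: P_i = D(K, C_i) ⊕ C_{i−1}, with C_{0} = IV.
P2: D(K, 0x5D) = 0x02; 0x02 ⊕ 0x8B = 0x89.

P2 = 0x89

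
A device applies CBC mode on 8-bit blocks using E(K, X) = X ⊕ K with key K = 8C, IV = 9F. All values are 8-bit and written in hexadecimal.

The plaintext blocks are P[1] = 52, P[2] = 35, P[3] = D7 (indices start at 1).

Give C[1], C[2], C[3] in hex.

C[1] = 41, C[2] = F8, C[3] = A3

CBC encryption: C_i = E(K, P_i ⊕ C_{i−1}), with C_{0} = IV.
C[1]: P[1] ⊕ 9F = CD; E(K, CD) = 41.
C[2]: P[2] ⊕ 41 = 74; E(K, 74) = F8.
C[3]: P[3] ⊕ F8 = 2F; E(K, 2F) = A3.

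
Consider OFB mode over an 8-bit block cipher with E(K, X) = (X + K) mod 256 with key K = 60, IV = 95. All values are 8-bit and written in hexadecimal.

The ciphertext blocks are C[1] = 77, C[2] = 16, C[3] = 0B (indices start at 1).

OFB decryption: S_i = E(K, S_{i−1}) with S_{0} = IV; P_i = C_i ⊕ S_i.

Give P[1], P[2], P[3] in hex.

P[1]: S = E(K, 95) = F5; 77 ⊕ F5 = 82.
P[2]: S = E(K, F5) = 55; 16 ⊕ 55 = 43.
P[3]: S = E(K, 55) = B5; 0B ⊕ B5 = BE.

P[1] = 82, P[2] = 43, P[3] = BE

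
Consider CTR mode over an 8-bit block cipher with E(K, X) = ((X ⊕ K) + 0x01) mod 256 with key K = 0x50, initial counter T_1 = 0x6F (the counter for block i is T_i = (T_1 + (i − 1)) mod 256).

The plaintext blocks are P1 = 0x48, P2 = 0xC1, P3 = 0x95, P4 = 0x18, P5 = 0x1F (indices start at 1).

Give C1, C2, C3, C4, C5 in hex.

C1 = 0x08, C2 = 0xE0, C3 = 0xB7, C4 = 0x3B, C5 = 0x3B

CTR encryption: S_i = E(K, T_i) where T_i is the counter for block i; C_i = P_i ⊕ S_i.
C1: T = 0x6F, S = E(K, T) = 0x40; 0x48 ⊕ 0x40 = 0x08.
C2: T = 0x70, S = E(K, T) = 0x21; 0xC1 ⊕ 0x21 = 0xE0.
C3: T = 0x71, S = E(K, T) = 0x22; 0x95 ⊕ 0x22 = 0xB7.
C4: T = 0x72, S = E(K, T) = 0x23; 0x18 ⊕ 0x23 = 0x3B.
C5: T = 0x73, S = E(K, T) = 0x24; 0x1F ⊕ 0x24 = 0x3B.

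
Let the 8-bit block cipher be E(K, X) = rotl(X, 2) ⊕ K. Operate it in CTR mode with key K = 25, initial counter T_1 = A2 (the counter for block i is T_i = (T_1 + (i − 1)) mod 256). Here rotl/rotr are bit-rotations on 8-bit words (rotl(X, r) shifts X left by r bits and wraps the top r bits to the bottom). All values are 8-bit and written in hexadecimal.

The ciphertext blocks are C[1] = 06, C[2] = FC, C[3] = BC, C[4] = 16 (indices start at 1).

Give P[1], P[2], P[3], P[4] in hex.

P[1] = A9, P[2] = 57, P[3] = 0B, P[4] = A5

CTR decryption: S_i = E(K, T_i) where T_i is the counter for block i; P_i = C_i ⊕ S_i.
P[1]: T = A2, S = E(K, T) = AF; 06 ⊕ AF = A9.
P[2]: T = A3, S = E(K, T) = AB; FC ⊕ AB = 57.
P[3]: T = A4, S = E(K, T) = B7; BC ⊕ B7 = 0B.
P[4]: T = A5, S = E(K, T) = B3; 16 ⊕ B3 = A5.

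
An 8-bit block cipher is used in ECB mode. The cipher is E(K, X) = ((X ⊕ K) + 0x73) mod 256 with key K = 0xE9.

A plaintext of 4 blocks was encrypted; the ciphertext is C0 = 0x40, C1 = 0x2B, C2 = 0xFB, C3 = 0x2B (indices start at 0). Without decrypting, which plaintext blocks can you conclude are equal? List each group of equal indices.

ECB encrypts each block independently with the same key, so equal ciphertext blocks imply equal plaintext blocks.
C1 = C3 = 0x2B, so P1 = P3.

P1 = P3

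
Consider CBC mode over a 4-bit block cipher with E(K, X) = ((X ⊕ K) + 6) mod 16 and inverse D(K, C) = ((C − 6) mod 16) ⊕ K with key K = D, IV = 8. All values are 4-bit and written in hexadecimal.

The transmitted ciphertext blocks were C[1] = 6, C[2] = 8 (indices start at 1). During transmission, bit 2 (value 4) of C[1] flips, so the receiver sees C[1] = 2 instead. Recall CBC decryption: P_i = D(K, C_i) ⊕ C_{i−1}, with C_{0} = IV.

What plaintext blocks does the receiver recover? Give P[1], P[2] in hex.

P[1] = 9, P[2] = D

Only C[1] changed, to 2. In CBC, a change in C_i garbles P_i and flips the same bit in P_{i+1}. Decrypting the received ciphertext:
P[1]: D(K, 2) = 1; 1 ⊕ 8 = 9.
P[2]: D(K, 8) = F; F ⊕ 2 = D.
Blocks that differ from the original plaintext: P[1], P[2].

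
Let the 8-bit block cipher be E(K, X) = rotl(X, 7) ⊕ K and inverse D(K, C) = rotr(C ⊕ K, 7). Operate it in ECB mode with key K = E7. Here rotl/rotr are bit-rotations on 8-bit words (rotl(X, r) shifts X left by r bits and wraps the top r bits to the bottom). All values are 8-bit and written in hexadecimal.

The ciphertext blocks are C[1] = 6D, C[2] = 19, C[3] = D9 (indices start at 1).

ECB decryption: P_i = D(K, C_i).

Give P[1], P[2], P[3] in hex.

P[1] = 15, P[2] = FD, P[3] = 7C

P[1]: D(K, 6D) = 15.
P[2]: D(K, 19) = FD.
P[3]: D(K, D9) = 7C.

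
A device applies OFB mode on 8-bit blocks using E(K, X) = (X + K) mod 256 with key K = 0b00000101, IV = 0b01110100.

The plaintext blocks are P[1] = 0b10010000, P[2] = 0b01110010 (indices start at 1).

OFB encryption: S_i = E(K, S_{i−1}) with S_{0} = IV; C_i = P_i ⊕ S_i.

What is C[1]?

C[1] = 0b11101001

C[1]: S = E(K, 0b01110100) = 0b01111001; 0b10010000 ⊕ 0b01111001 = 0b11101001.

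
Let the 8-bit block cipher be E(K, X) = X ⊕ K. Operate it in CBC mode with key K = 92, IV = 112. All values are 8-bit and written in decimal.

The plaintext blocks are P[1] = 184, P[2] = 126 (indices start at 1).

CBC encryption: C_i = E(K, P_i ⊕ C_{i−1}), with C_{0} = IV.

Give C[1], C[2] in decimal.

C[1] = 148, C[2] = 182

C[1]: P[1] ⊕ 112 = 200; E(K, 200) = 148.
C[2]: P[2] ⊕ 148 = 234; E(K, 234) = 182.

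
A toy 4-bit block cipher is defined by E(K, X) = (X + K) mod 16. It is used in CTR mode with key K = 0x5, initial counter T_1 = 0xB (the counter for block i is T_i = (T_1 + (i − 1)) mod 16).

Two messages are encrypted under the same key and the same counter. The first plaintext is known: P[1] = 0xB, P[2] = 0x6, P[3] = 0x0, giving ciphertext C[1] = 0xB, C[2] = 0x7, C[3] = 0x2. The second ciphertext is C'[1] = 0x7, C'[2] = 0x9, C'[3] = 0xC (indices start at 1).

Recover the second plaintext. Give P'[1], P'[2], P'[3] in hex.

P'[1] = 0x7, P'[2] = 0x8, P'[3] = 0xE

In CTR with a reused counter, both messages share the same keystream S_i, so C_i ⊕ C'_i = P_i ⊕ P'_i and thus P'_i = P_i ⊕ C_i ⊕ C'_i.
P'[1]: 0xB ⊕ 0xB ⊕ 0x7 = 0x7.
P'[2]: 0x6 ⊕ 0x7 ⊕ 0x9 = 0x8.
P'[3]: 0x0 ⊕ 0x2 ⊕ 0xC = 0xE.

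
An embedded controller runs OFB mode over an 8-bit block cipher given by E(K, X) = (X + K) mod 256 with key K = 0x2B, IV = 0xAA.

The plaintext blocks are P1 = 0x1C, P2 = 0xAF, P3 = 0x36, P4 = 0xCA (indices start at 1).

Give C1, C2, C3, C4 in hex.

OFB encryption: S_i = E(K, S_{i−1}) with S_{0} = IV; C_i = P_i ⊕ S_i.
C1: S = E(K, 0xAA) = 0xD5; 0x1C ⊕ 0xD5 = 0xC9.
C2: S = E(K, 0xD5) = 0x00; 0xAF ⊕ 0x00 = 0xAF.
C3: S = E(K, 0x00) = 0x2B; 0x36 ⊕ 0x2B = 0x1D.
C4: S = E(K, 0x2B) = 0x56; 0xCA ⊕ 0x56 = 0x9C.

C1 = 0xC9, C2 = 0xAF, C3 = 0x1D, C4 = 0x9C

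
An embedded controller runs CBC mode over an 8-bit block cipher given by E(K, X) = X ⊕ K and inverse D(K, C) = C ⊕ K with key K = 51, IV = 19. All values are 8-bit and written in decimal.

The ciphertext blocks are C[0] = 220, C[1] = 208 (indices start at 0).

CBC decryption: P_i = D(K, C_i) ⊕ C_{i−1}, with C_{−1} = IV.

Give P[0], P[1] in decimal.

P[0] = 252, P[1] = 63

P[0]: D(K, 220) = 239; 239 ⊕ 19 = 252.
P[1]: D(K, 208) = 227; 227 ⊕ 220 = 63.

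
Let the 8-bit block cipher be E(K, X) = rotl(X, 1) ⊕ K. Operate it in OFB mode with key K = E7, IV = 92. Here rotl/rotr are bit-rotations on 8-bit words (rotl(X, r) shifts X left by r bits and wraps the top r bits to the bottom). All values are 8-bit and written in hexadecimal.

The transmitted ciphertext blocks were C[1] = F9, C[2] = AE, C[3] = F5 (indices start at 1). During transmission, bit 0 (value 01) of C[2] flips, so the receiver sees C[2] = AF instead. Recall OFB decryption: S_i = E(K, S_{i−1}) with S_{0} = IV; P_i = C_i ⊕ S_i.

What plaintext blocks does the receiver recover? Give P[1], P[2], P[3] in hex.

Only C[2] changed, to AF. In OFB, a change in C_i flips the same bit in P_i only; the keystream is unaffected. Decrypting the received ciphertext:
P[1]: S = E(K, 92) = C2; F9 ⊕ C2 = 3B.
P[2]: S = E(K, C2) = 62; AF ⊕ 62 = CD.
P[3]: S = E(K, 62) = 23; F5 ⊕ 23 = D6.
Blocks that differ from the original plaintext: P[2].

P[1] = 3B, P[2] = CD, P[3] = D6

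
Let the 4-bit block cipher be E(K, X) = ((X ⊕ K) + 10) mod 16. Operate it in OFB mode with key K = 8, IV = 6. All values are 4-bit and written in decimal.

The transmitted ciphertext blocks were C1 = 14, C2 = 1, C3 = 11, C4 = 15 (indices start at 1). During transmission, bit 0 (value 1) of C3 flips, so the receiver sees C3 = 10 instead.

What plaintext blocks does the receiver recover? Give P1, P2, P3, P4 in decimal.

OFB decryption: S_i = E(K, S_{i−1}) with S_{0} = IV; P_i = C_i ⊕ S_i.
Only C3 changed, to 10. In OFB, a change in C_i flips the same bit in P_i only; the keystream is unaffected. Decrypting the received ciphertext:
P1: S = E(K, 6) = 8; 14 ⊕ 8 = 6.
P2: S = E(K, 8) = 10; 1 ⊕ 10 = 11.
P3: S = E(K, 10) = 12; 10 ⊕ 12 = 6.
P4: S = E(K, 12) = 14; 15 ⊕ 14 = 1.
Blocks that differ from the original plaintext: P3.

P1 = 6, P2 = 11, P3 = 6, P4 = 1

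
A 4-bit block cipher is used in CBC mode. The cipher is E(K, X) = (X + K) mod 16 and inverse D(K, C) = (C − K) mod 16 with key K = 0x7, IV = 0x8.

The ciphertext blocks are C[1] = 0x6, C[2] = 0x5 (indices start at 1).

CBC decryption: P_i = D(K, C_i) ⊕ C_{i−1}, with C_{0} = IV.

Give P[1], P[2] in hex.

P[1]: D(K, 0x6) = 0xF; 0xF ⊕ 0x8 = 0x7.
P[2]: D(K, 0x5) = 0xE; 0xE ⊕ 0x6 = 0x8.

P[1] = 0x7, P[2] = 0x8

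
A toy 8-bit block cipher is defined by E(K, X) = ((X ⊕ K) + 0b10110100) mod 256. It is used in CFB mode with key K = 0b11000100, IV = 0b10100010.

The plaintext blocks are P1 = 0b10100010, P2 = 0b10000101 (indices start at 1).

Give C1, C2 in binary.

CFB encryption: C_i = P_i ⊕ E(K, C_{i−1}), with C_{0} = IV.
C1: E(K, 0b10100010) = 0b00011010; 0b10100010 ⊕ 0b00011010 = 0b10111000.
C2: E(K, 0b10111000) = 0b00110000; 0b10000101 ⊕ 0b00110000 = 0b10110101.

C1 = 0b10111000, C2 = 0b10110101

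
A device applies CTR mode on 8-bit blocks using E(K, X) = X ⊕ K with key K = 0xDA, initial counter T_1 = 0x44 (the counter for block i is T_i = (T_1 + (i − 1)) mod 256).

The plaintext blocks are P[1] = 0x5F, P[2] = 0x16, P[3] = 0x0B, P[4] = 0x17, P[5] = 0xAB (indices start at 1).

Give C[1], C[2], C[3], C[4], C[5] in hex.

CTR encryption: S_i = E(K, T_i) where T_i is the counter for block i; C_i = P_i ⊕ S_i.
C[1]: T = 0x44, S = E(K, T) = 0x9E; 0x5F ⊕ 0x9E = 0xC1.
C[2]: T = 0x45, S = E(K, T) = 0x9F; 0x16 ⊕ 0x9F = 0x89.
C[3]: T = 0x46, S = E(K, T) = 0x9C; 0x0B ⊕ 0x9C = 0x97.
C[4]: T = 0x47, S = E(K, T) = 0x9D; 0x17 ⊕ 0x9D = 0x8A.
C[5]: T = 0x48, S = E(K, T) = 0x92; 0xAB ⊕ 0x92 = 0x39.

C[1] = 0xC1, C[2] = 0x89, C[3] = 0x97, C[4] = 0x8A, C[5] = 0x39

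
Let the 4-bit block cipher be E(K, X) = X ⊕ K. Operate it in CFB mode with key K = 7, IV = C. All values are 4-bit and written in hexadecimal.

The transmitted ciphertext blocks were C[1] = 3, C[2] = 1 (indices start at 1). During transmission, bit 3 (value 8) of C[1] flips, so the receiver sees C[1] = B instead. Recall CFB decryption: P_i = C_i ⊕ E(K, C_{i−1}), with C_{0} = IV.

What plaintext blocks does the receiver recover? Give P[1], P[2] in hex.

Only C[1] changed, to B. In CFB, a change in C_i flips the same bit in P_i and garbles P_{i+1}. Decrypting the received ciphertext:
P[1]: E(K, C) = B; B ⊕ B = 0.
P[2]: E(K, B) = C; 1 ⊕ C = D.
Blocks that differ from the original plaintext: P[1], P[2].

P[1] = 0, P[2] = D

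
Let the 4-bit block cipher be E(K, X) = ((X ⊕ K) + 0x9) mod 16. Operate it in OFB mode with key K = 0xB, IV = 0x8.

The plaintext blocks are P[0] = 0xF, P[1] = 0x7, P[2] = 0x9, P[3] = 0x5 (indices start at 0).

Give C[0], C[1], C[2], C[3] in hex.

OFB encryption: S_i = E(K, S_{i−1}) with S_{−1} = IV; C_i = P_i ⊕ S_i.
C[0]: S = E(K, 0x8) = 0xC; 0xF ⊕ 0xC = 0x3.
C[1]: S = E(K, 0xC) = 0x0; 0x7 ⊕ 0x0 = 0x7.
C[2]: S = E(K, 0x0) = 0x4; 0x9 ⊕ 0x4 = 0xD.
C[3]: S = E(K, 0x4) = 0x8; 0x5 ⊕ 0x8 = 0xD.

C[0] = 0x3, C[1] = 0x7, C[2] = 0xD, C[3] = 0xD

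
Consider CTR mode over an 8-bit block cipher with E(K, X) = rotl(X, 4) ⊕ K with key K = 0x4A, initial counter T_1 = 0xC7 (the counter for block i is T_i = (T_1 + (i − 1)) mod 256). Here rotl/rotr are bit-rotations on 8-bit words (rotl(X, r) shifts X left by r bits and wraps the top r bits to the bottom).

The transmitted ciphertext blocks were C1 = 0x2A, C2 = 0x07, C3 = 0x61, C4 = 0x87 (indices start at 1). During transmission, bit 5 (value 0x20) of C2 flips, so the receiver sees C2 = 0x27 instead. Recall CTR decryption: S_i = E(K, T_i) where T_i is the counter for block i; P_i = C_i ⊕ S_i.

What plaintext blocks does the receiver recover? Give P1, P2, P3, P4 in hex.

Only C2 changed, to 0x27. In CTR, a change in C_i flips the same bit in P_i only; the keystream is unaffected. Decrypting the received ciphertext:
P1: T = 0xC7, S = E(K, T) = 0x36; 0x2A ⊕ 0x36 = 0x1C.
P2: T = 0xC8, S = E(K, T) = 0xC6; 0x27 ⊕ 0xC6 = 0xE1.
P3: T = 0xC9, S = E(K, T) = 0xD6; 0x61 ⊕ 0xD6 = 0xB7.
P4: T = 0xCA, S = E(K, T) = 0xE6; 0x87 ⊕ 0xE6 = 0x61.
Blocks that differ from the original plaintext: P2.

P1 = 0x1C, P2 = 0xE1, P3 = 0xB7, P4 = 0x61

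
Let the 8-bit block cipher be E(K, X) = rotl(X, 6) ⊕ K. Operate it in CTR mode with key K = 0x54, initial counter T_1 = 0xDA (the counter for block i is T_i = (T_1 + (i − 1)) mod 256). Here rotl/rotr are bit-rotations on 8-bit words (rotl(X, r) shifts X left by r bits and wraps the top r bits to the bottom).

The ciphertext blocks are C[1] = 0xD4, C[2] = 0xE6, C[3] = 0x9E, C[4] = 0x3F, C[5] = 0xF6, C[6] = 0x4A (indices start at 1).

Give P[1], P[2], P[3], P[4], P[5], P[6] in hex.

CTR decryption: S_i = E(K, T_i) where T_i is the counter for block i; P_i = C_i ⊕ S_i.
P[1]: T = 0xDA, S = E(K, T) = 0xE2; 0xD4 ⊕ 0xE2 = 0x36.
P[2]: T = 0xDB, S = E(K, T) = 0xA2; 0xE6 ⊕ 0xA2 = 0x44.
P[3]: T = 0xDC, S = E(K, T) = 0x63; 0x9E ⊕ 0x63 = 0xFD.
P[4]: T = 0xDD, S = E(K, T) = 0x23; 0x3F ⊕ 0x23 = 0x1C.
P[5]: T = 0xDE, S = E(K, T) = 0xE3; 0xF6 ⊕ 0xE3 = 0x15.
P[6]: T = 0xDF, S = E(K, T) = 0xA3; 0x4A ⊕ 0xA3 = 0xE9.

P[1] = 0x36, P[2] = 0x44, P[3] = 0xFD, P[4] = 0x1C, P[5] = 0x15, P[6] = 0xE9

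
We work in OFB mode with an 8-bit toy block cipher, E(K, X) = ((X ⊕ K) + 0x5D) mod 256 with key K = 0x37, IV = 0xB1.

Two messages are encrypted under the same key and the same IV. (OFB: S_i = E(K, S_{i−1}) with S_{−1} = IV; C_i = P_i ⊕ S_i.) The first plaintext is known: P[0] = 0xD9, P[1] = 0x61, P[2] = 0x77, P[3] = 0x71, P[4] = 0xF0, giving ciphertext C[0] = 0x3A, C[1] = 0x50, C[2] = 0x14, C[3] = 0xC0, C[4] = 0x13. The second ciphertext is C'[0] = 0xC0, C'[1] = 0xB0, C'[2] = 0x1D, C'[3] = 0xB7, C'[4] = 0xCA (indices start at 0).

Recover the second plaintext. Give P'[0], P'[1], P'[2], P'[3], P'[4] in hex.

In OFB with a reused IV, both messages share the same keystream S_i, so C_i ⊕ C'_i = P_i ⊕ P'_i and thus P'_i = P_i ⊕ C_i ⊕ C'_i.
P'[0]: 0xD9 ⊕ 0x3A ⊕ 0xC0 = 0x23.
P'[1]: 0x61 ⊕ 0x50 ⊕ 0xB0 = 0x81.
P'[2]: 0x77 ⊕ 0x14 ⊕ 0x1D = 0x7E.
P'[3]: 0x71 ⊕ 0xC0 ⊕ 0xB7 = 0x06.
P'[4]: 0xF0 ⊕ 0x13 ⊕ 0xCA = 0x29.

P'[0] = 0x23, P'[1] = 0x81, P'[2] = 0x7E, P'[3] = 0x06, P'[4] = 0x29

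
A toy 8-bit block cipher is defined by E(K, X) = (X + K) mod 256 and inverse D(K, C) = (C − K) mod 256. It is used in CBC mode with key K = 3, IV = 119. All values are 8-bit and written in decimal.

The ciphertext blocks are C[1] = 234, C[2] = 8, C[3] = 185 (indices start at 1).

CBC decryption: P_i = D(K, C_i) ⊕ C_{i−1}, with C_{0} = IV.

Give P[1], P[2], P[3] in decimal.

P[1] = 144, P[2] = 239, P[3] = 190

P[1]: D(K, 234) = 231; 231 ⊕ 119 = 144.
P[2]: D(K, 8) = 5; 5 ⊕ 234 = 239.
P[3]: D(K, 185) = 182; 182 ⊕ 8 = 190.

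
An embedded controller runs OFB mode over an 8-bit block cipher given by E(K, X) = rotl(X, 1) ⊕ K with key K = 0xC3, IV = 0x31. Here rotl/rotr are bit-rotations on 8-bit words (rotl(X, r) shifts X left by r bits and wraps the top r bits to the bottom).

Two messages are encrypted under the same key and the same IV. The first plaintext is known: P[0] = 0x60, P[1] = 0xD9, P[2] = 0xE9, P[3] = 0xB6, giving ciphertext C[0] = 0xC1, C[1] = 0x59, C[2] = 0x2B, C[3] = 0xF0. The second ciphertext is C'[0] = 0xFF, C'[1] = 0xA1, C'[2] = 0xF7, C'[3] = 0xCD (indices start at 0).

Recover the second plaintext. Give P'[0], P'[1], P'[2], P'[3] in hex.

In OFB with a reused IV, both messages share the same keystream S_i, so C_i ⊕ C'_i = P_i ⊕ P'_i and thus P'_i = P_i ⊕ C_i ⊕ C'_i.
P'[0]: 0x60 ⊕ 0xC1 ⊕ 0xFF = 0x5E.
P'[1]: 0xD9 ⊕ 0x59 ⊕ 0xA1 = 0x21.
P'[2]: 0xE9 ⊕ 0x2B ⊕ 0xF7 = 0x35.
P'[3]: 0xB6 ⊕ 0xF0 ⊕ 0xCD = 0x8B.

P'[0] = 0x5E, P'[1] = 0x21, P'[2] = 0x35, P'[3] = 0x8B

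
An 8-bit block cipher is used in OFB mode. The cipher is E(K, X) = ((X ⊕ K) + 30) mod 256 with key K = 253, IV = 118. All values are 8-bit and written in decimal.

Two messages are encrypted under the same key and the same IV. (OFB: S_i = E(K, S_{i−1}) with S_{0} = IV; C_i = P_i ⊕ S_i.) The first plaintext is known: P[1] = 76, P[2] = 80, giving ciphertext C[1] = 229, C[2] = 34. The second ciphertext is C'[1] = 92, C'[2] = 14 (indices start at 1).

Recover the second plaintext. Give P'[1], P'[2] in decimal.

P'[1] = 245, P'[2] = 124

In OFB with a reused IV, both messages share the same keystream S_i, so C_i ⊕ C'_i = P_i ⊕ P'_i and thus P'_i = P_i ⊕ C_i ⊕ C'_i.
P'[1]: 76 ⊕ 229 ⊕ 92 = 245.
P'[2]: 80 ⊕ 34 ⊕ 14 = 124.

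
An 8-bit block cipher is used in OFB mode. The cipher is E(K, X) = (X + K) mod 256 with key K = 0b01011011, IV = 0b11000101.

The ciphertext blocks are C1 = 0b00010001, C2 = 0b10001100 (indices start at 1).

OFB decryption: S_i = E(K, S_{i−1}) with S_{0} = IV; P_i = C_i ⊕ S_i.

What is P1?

P1 = 0b00110001

P1: S = E(K, 0b11000101) = 0b00100000; 0b00010001 ⊕ 0b00100000 = 0b00110001.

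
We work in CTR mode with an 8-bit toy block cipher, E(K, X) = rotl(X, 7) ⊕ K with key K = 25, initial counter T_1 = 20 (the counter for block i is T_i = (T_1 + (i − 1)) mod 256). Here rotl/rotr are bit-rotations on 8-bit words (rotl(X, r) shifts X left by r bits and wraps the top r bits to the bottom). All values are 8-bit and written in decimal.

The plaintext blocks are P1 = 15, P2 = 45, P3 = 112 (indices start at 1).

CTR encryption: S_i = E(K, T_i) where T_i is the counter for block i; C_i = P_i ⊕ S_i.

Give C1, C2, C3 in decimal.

C1 = 28, C2 = 190, C3 = 98

C1: T = 20, S = E(K, T) = 19; 15 ⊕ 19 = 28.
C2: T = 21, S = E(K, T) = 147; 45 ⊕ 147 = 190.
C3: T = 22, S = E(K, T) = 18; 112 ⊕ 18 = 98.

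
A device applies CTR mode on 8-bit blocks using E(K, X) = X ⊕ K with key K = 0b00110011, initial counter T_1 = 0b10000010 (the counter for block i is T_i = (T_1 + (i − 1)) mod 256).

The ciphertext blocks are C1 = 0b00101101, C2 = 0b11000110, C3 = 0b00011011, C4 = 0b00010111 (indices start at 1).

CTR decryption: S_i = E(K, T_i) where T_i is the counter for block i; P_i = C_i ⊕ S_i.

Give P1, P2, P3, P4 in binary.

P1: T = 0b10000010, S = E(K, T) = 0b10110001; 0b00101101 ⊕ 0b10110001 = 0b10011100.
P2: T = 0b10000011, S = E(K, T) = 0b10110000; 0b11000110 ⊕ 0b10110000 = 0b01110110.
P3: T = 0b10000100, S = E(K, T) = 0b10110111; 0b00011011 ⊕ 0b10110111 = 0b10101100.
P4: T = 0b10000101, S = E(K, T) = 0b10110110; 0b00010111 ⊕ 0b10110110 = 0b10100001.

P1 = 0b10011100, P2 = 0b01110110, P3 = 0b10101100, P4 = 0b10100001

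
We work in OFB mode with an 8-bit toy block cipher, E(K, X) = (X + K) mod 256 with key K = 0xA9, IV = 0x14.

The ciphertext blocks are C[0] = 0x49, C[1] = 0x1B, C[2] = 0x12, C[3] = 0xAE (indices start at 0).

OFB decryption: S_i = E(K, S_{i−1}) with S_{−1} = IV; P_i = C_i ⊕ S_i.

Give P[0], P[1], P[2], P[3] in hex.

P[0] = 0xF4, P[1] = 0x7D, P[2] = 0x1D, P[3] = 0x16

P[0]: S = E(K, 0x14) = 0xBD; 0x49 ⊕ 0xBD = 0xF4.
P[1]: S = E(K, 0xBD) = 0x66; 0x1B ⊕ 0x66 = 0x7D.
P[2]: S = E(K, 0x66) = 0x0F; 0x12 ⊕ 0x0F = 0x1D.
P[3]: S = E(K, 0x0F) = 0xB8; 0xAE ⊕ 0xB8 = 0x16.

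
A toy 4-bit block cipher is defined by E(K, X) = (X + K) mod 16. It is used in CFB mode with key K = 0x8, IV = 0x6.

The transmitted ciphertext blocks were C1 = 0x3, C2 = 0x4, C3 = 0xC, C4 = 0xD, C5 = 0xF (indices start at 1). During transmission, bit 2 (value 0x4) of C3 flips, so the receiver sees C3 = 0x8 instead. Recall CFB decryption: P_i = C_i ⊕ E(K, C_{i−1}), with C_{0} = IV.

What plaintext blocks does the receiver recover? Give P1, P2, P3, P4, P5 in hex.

Only C3 changed, to 0x8. In CFB, a change in C_i flips the same bit in P_i and garbles P_{i+1}. Decrypting the received ciphertext:
P1: E(K, 0x6) = 0xE; 0x3 ⊕ 0xE = 0xD.
P2: E(K, 0x3) = 0xB; 0x4 ⊕ 0xB = 0xF.
P3: E(K, 0x4) = 0xC; 0x8 ⊕ 0xC = 0x4.
P4: E(K, 0x8) = 0x0; 0xD ⊕ 0x0 = 0xD.
P5: E(K, 0xD) = 0x5; 0xF ⊕ 0x5 = 0xA.
Blocks that differ from the original plaintext: P3, P4.

P1 = 0xD, P2 = 0xF, P3 = 0x4, P4 = 0xD, P5 = 0xA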